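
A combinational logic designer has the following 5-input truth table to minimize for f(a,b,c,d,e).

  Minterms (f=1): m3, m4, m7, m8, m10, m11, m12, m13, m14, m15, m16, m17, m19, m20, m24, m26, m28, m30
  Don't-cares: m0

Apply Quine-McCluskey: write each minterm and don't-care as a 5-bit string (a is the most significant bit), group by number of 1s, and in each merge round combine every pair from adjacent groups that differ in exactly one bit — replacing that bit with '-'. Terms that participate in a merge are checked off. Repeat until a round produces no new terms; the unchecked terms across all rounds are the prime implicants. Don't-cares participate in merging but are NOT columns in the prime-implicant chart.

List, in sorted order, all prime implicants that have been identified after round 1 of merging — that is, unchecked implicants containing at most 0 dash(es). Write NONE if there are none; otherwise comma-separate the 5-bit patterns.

NONE

Round 0: 00000✓ 00011✓ 00100✓ 00111✓ 01000✓ 01010✓ 01011✓ 01100✓ 01101✓ 01110✓ 01111✓ 10000✓ 10001✓ 10011✓ 10100✓ 11000✓ 11010✓ 11100✓ 11110✓
Round 1: -0000✓ -0011 -0100✓ -1000✓ -1010✓ -1100✓ -1110✓ 0-000✓ 0-011✓ 0-100✓ 0-111✓ 00-00✓ 00-11✓ 01-00✓ 01-10✓ 01-11✓ 010-0✓ 0101-✓ 011-0✓ 011-1✓ 0110-✓ 0111-✓ 1-000✓ 1-100✓ 10-00✓ 100-1 1000- 11-00✓ 11-10✓ 110-0✓ 111-0✓
Round 2: --000✓ --100✓ -0-00✓ -1-00✓ -1-10✓ -10-0✓ -11-0✓ 0--00✓ 0--11 01--0✓ 01-1- 011-- 1--00✓ 11--0✓
Round 3: ---00 -1--0
PIs = {---00, -0011, -1--0, 0--11, 01-1-, 011--, 100-1, 1000-}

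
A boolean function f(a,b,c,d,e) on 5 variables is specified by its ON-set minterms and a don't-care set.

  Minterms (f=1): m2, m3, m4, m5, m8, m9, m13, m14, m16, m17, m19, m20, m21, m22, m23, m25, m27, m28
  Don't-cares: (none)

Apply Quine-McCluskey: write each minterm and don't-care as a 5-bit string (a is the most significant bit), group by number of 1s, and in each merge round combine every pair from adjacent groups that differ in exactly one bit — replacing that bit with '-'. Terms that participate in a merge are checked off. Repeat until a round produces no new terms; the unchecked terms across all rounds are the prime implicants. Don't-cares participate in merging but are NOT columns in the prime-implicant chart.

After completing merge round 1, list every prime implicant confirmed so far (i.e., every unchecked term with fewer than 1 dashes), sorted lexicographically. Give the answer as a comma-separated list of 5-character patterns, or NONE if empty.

01110

size-2^0 implicants → 00010(✓)  00011(✓)  00100(✓)  00101(✓)  01000(✓)  01001(✓)  01101(✓)  01110  10000(✓)  10001(✓)  10011(✓)  10100(✓)  10101(✓)  10110(✓)  10111(✓)  11001(✓)  11011(✓)  11100(✓)
size-2^1 implicants → -0011  -0100(✓)  -0101(✓)  -1001  0-101  0001-  0010-(✓)  01-01  0100-  1-001(✓)  1-011(✓)  1-100  10-00(✓)  10-01(✓)  10-11(✓)  100-1(✓)  1000-(✓)  101-0(✓)  101-1(✓)  1010-(✓)  1011-(✓)  110-1(✓)
size-2^2 implicants → -010-  1-0-1  10--1  10-0-  101--
Unchecked terms (primes): -0011, -010-, -1001, 0-101, 0001-, 01-01, 0100-, 01110, 1-0-1, 1-100, 10--1, 10-0-, 101--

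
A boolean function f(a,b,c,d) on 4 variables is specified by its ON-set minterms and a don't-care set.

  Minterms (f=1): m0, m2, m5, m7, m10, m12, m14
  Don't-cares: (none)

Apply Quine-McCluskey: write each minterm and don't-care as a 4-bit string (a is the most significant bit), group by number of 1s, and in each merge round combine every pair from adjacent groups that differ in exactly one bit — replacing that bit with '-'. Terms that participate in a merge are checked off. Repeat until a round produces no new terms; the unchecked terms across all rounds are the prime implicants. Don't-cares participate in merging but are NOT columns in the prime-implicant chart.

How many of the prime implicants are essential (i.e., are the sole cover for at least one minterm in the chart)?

[col 0] 0000*, 0010*, 0101*, 0111*, 1010*, 1100*, 1110*
[col 1] -010, 00-0, 01-1, 1-10, 11-0
Prime implicants: -010, 00-0, 01-1, 1-10, 11-0
PI chart (minterm → PIs covering it):
  0 | 00-0  (sole → essential)
  2 | -010,00-0
  5 | 01-1  (sole → essential)
  7 | 01-1  (sole → essential)
  10 | -010,1-10
  12 | 11-0  (sole → essential)
  14 | 1-10,11-0
Essential prime implicants: 00-0, 01-1, 11-0

3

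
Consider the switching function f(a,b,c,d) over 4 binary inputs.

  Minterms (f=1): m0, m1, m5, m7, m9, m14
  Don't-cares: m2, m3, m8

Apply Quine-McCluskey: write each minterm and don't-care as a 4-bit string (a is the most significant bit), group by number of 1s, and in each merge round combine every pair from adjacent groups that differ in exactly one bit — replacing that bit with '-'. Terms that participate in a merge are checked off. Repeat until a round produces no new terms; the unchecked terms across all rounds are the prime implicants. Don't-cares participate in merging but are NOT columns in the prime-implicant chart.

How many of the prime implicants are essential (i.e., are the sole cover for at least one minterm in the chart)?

[col 0] 0000*, 0001*, 0010*, 0011*, 0101*, 0111*, 1000*, 1001*, 1110
[col 1] -000*, -001*, 0-01*, 0-11*, 00-0*, 00-1*, 000-*, 001-*, 01-1*, 100-*
[col 2] -00-, 0--1, 00--
Prime implicants: -00-, 0--1, 00--, 1110
PI chart (minterm → PIs covering it):
  0 | -00-,00--
  1 | -00-,0--1,00--
  5 | 0--1  (sole → essential)
  7 | 0--1  (sole → essential)
  9 | -00-  (sole → essential)
  14 | 1110  (sole → essential)
Essential prime implicants: -00-, 0--1, 1110

3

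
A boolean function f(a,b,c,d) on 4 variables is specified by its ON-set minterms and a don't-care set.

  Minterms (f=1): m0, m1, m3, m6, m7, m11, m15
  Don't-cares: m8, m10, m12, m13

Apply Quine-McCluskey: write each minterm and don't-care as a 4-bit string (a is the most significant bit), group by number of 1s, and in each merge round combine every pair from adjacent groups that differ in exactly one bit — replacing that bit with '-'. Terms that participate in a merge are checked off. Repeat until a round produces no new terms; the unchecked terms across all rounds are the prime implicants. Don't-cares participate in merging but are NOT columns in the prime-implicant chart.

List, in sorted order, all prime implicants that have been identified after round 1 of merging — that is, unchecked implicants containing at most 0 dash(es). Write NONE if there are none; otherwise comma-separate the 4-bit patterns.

[col 0] 0000*, 0001*, 0011*, 0110*, 0111*, 1000*, 1010*, 1011*, 1100*, 1101*, 1111*
[col 1] -000, -011*, -111*, 0-11*, 00-1, 000-, 011-, 1-00, 1-11*, 10-0, 101-, 11-1, 110-
[col 2] --11
Prime implicants: --11, -000, 00-1, 000-, 011-, 1-00, 10-0, 101-, 11-1, 110-

NONE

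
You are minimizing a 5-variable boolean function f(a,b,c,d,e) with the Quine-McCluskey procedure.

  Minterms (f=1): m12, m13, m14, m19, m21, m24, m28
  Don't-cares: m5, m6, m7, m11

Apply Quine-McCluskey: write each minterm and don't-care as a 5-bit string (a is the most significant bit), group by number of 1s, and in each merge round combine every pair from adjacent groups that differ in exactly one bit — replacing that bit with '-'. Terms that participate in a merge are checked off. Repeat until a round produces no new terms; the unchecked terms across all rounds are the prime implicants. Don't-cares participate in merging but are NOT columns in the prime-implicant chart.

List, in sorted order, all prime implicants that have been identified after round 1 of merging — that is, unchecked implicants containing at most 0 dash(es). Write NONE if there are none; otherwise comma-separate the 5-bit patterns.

01011, 10011

Round 0: 00101✓ 00110✓ 00111✓ 01011 01100✓ 01101✓ 01110✓ 10011 10101✓ 11000✓ 11100✓
Round 1: -0101 -1100 0-101 0-110 001-1 0011- 011-0 0110- 11-00
PIs = {-0101, -1100, 0-101, 0-110, 001-1, 0011-, 01011, 011-0, 0110-, 10011, 11-00}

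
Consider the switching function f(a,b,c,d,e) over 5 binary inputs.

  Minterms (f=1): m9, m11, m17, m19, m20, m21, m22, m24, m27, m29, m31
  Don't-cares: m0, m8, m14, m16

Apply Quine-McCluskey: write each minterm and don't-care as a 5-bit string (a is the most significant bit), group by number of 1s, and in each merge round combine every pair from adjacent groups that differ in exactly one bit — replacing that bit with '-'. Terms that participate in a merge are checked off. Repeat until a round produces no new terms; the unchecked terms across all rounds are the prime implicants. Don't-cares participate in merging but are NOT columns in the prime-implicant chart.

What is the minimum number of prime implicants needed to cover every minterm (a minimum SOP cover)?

[col 0] 00000*, 01000*, 01001*, 01011*, 01110, 10000*, 10001*, 10011*, 10100*, 10101*, 10110*, 11000*, 11011*, 11101*, 11111*
[col 1] -0000*, -1000*, -1011, 0-000*, 010-1, 0100-, 1-000*, 1-011, 1-101, 10-00*, 10-01*, 100-1, 1000-*, 101-0, 1010-*, 11-11, 111-1
[col 2] --000, 10-0-
Prime implicants: --000, -1011, 010-1, 0100-, 01110, 1-011, 1-101, 10-0-, 100-1, 101-0, 11-11, 111-1
PI chart (minterm → PIs covering it):
  9 | 010-1,0100-
  11 | -1011,010-1
  17 | 10-0-,100-1
  19 | 1-011,100-1
  20 | 10-0-,101-0
  21 | 1-101,10-0-
  22 | 101-0  (sole → essential)
  24 | --000  (sole → essential)
  27 | -1011,1-011,11-11
  29 | 1-101,111-1
  31 | 11-11,111-1
Essential prime implicants: --000, 101-0
Petrick residual → 010-1, 1-011, 10-0-, 111-1
Minimum SOP uses 6 PIs: c'd'e' + a'bc'e + ac'de + ab'd' + ab'ce' + abce

6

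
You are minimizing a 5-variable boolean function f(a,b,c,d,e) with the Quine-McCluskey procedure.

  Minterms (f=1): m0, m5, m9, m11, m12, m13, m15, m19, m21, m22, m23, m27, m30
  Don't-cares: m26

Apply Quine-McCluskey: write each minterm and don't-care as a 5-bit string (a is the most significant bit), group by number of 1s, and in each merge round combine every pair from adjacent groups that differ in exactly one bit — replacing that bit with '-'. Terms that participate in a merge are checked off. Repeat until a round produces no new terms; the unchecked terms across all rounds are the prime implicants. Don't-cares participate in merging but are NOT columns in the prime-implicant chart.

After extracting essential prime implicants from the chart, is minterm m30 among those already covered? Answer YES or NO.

NO

Round 0: 00000 00101✓ 01001✓ 01011✓ 01100✓ 01101✓ 01111✓ 10011✓ 10101✓ 10110✓ 10111✓ 11010✓ 11011✓ 11110✓
Round 1: -0101 -1011 0-101 01-01✓ 01-11✓ 010-1✓ 011-1✓ 0110- 1-011 1-110 10-11 101-1 1011- 11-10 1101-
Round 2: 01--1
PIs = {-0101, -1011, 0-101, 00000, 01--1, 0110-, 1-011, 1-110, 10-11, 101-1, 1011-, 11-10, 1101-}
Coverage chart:
  m0: 00000 ←essential
  m5: -0101,0-101
  m9: 01--1 ←essential
  m11: -1011,01--1
  m12: 0110- ←essential
  m13: 0-101,01--1,0110-
  m15: 01--1 ←essential
  m19: 1-011,10-11
  m21: -0101,101-1
  m22: 1-110,1011-
  m23: 10-11,101-1,1011-
  m27: -1011,1-011,1101-
  m30: 1-110,11-10
Essential: 00000, 01--1, 0110-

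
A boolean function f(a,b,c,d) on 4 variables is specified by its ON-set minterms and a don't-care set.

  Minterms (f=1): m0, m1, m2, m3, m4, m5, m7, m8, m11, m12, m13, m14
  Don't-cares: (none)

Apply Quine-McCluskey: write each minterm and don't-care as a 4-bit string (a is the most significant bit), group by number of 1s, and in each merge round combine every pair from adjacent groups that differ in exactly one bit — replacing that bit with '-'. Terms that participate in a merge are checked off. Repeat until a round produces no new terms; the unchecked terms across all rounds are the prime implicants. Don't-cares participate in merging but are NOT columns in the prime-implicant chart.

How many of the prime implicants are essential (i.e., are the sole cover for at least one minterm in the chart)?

6

size-2^0 implicants → 0000(✓)  0001(✓)  0010(✓)  0011(✓)  0100(✓)  0101(✓)  0111(✓)  1000(✓)  1011(✓)  1100(✓)  1101(✓)  1110(✓)
size-2^1 implicants → -000(✓)  -011  -100(✓)  -101(✓)  0-00(✓)  0-01(✓)  0-11(✓)  00-0(✓)  00-1(✓)  000-(✓)  001-(✓)  01-1(✓)  010-(✓)  1-00(✓)  11-0  110-(✓)
size-2^2 implicants → --00  -10-  0--1  0-0-  00--
Unchecked terms (primes): --00, -011, -10-, 0--1, 0-0-, 00--, 11-0
Minterm coverage:
  m0 ⊆ --00,0-0-,00--
  m1 ⊆ 0--1,0-0-,00--
  m2 ⊆ 00-- [E]
  m3 ⊆ -011,0--1,00--
  m4 ⊆ --00,-10-,0-0-
  m5 ⊆ -10-,0--1,0-0-
  m7 ⊆ 0--1 [E]
  m8 ⊆ --00 [E]
  m11 ⊆ -011 [E]
  m12 ⊆ --00,-10-,11-0
  m13 ⊆ -10- [E]
  m14 ⊆ 11-0 [E]
E = {--00, -011, -10-, 0--1, 00--, 11-0}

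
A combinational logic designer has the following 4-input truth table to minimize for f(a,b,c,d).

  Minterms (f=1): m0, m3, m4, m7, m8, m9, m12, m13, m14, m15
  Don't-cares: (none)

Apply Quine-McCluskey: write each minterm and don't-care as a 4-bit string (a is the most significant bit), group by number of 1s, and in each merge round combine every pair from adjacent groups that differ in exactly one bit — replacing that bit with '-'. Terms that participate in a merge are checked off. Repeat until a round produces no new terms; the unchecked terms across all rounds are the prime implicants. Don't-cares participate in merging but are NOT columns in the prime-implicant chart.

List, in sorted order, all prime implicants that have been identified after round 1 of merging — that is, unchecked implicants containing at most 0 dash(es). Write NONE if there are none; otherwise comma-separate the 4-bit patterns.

NONE

Round 0: 0000✓ 0011✓ 0100✓ 0111✓ 1000✓ 1001✓ 1100✓ 1101✓ 1110✓ 1111✓
Round 1: -000✓ -100✓ -111 0-00✓ 0-11 1-00✓ 1-01✓ 100-✓ 11-0✓ 11-1✓ 110-✓ 111-✓
Round 2: --00 1-0- 11--
PIs = {--00, -111, 0-11, 1-0-, 11--}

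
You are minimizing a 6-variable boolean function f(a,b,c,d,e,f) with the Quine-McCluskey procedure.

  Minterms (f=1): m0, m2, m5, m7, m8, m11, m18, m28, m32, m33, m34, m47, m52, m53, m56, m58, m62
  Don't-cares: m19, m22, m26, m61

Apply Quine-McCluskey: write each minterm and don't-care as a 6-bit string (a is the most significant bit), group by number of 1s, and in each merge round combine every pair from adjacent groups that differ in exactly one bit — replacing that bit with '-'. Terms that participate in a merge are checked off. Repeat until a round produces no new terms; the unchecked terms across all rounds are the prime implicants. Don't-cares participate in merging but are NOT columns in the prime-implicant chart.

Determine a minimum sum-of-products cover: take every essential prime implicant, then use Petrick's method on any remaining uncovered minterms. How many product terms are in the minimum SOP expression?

size-2^0 implicants → 000000(✓)  000010(✓)  000101(✓)  000111(✓)  001000(✓)  001011  010010(✓)  010011(✓)  010110(✓)  011010(✓)  011100  100000(✓)  100001(✓)  100010(✓)  101111  110100(✓)  110101(✓)  111000(✓)  111010(✓)  111101(✓)  111110(✓)
size-2^1 implicants → -00000(✓)  -00010(✓)  -11010  0-0010  00-000  0000-0(✓)  0001-1  01-010  010-10  01001-  1000-0(✓)  10000-  11-101  11010-  111-10  1110-0
size-2^2 implicants → -000-0
Unchecked terms (primes): -000-0, -11010, 0-0010, 00-000, 0001-1, 001011, 01-010, 010-10, 01001-, 011100, 10000-, 101111, 11-101, 11010-, 111-10, 1110-0
Minterm coverage:
  m0 ⊆ -000-0,00-000
  m2 ⊆ -000-0,0-0010
  m5 ⊆ 0001-1 [E]
  m7 ⊆ 0001-1 [E]
  m8 ⊆ 00-000 [E]
  m11 ⊆ 001011 [E]
  m18 ⊆ 0-0010,01-010,010-10,01001-
  m28 ⊆ 011100 [E]
  m32 ⊆ -000-0,10000-
  m33 ⊆ 10000- [E]
  m34 ⊆ -000-0 [E]
  m47 ⊆ 101111 [E]
  m52 ⊆ 11010- [E]
  m53 ⊆ 11-101,11010-
  m56 ⊆ 1110-0 [E]
  m58 ⊆ -11010,111-10,1110-0
  m62 ⊆ 111-10 [E]
E = {-000-0, 00-000, 0001-1, 001011, 011100, 10000-, 101111, 11010-, 111-10, 1110-0}
Petrick residual → 0-0010
Cover = b'c'd'f' + a'c'd'ef' + a'b'd'e'f' + a'b'c'df + a'b'cd'ef + a'bcde'f' + ab'c'd'e' + ab'cdef + abc'de' + abcef' + abcd'f'  |cover|=11

11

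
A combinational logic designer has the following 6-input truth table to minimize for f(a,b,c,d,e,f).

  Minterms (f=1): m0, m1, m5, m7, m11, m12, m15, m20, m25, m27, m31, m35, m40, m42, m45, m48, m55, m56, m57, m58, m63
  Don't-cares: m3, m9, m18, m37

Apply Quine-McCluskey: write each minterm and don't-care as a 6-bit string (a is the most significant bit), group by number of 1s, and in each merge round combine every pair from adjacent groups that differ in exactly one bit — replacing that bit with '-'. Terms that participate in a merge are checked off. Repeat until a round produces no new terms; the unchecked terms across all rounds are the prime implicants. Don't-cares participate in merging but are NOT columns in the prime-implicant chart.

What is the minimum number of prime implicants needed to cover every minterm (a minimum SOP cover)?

size-2^0 implicants → 000000(✓)  000001(✓)  000011(✓)  000101(✓)  000111(✓)  001001(✓)  001011(✓)  001100  001111(✓)  010010  010100  011001(✓)  011011(✓)  011111(✓)  100011(✓)  100101(✓)  101000(✓)  101010(✓)  101101(✓)  110000(✓)  110111(✓)  111000(✓)  111001(✓)  111010(✓)  111111(✓)
size-2^1 implicants → -00011  -00101  -11001  -11111  0-1001(✓)  0-1011(✓)  0-1111(✓)  00-001(✓)  00-011(✓)  00-111(✓)  000-01(✓)  000-11(✓)  0000-1(✓)  00000-  0001-1(✓)  001-11(✓)  0010-1(✓)  011-11(✓)  0110-1(✓)  1-1000(✓)  1-1010(✓)  10-101  1010-0(✓)  11-000  11-111  1110-0(✓)  11100-
size-2^2 implicants → 0-1-11  0-10-1  00--11  00-0-1  000--1  1-10-0
Unchecked terms (primes): -00011, -00101, -11001, -11111, 0-1-11, 0-10-1, 00--11, 00-0-1, 000--1, 00000-, 001100, 010010, 010100, 1-10-0, 10-101, 11-000, 11-111, 11100-
Minterm coverage:
  m0 ⊆ 00000- [E]
  m1 ⊆ 00-0-1,000--1,00000-
  m5 ⊆ -00101,000--1
  m7 ⊆ 00--11,000--1
  m11 ⊆ 0-1-11,0-10-1,00--11,00-0-1
  m12 ⊆ 001100 [E]
  m15 ⊆ 0-1-11,00--11
  m20 ⊆ 010100 [E]
  m25 ⊆ -11001,0-10-1
  m27 ⊆ 0-1-11,0-10-1
  m31 ⊆ -11111,0-1-11
  m35 ⊆ -00011 [E]
  m40 ⊆ 1-10-0 [E]
  m42 ⊆ 1-10-0 [E]
  m45 ⊆ 10-101 [E]
  m48 ⊆ 11-000 [E]
  m55 ⊆ 11-111 [E]
  m56 ⊆ 1-10-0,11-000,11100-
  m57 ⊆ -11001,11100-
  m58 ⊆ 1-10-0 [E]
  m63 ⊆ -11111,11-111
E = {-00011, 00000-, 001100, 010100, 1-10-0, 10-101, 11-000, 11-111}
Petrick residual → -11001, 0-1-11, 000--1
Cover = b'c'd'ef + bcd'e'f + a'cef + a'b'c'f + a'b'c'd'e' + a'b'cde'f' + a'bc'de'f' + acd'f' + ab'de'f + abd'e'f' + abdef  |cover|=11

11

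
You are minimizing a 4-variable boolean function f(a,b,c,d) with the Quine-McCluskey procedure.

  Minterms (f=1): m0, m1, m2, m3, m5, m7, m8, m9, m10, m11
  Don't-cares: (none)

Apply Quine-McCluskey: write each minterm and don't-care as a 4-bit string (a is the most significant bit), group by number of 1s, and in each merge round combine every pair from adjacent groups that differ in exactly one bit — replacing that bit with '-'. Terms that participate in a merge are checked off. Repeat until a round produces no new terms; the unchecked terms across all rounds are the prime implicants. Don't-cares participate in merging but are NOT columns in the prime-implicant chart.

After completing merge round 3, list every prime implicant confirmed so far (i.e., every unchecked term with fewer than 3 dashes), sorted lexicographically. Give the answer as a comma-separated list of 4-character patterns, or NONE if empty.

0--1

Round 0: 0000✓ 0001✓ 0010✓ 0011✓ 0101✓ 0111✓ 1000✓ 1001✓ 1010✓ 1011✓
Round 1: -000✓ -001✓ -010✓ -011✓ 0-01✓ 0-11✓ 00-0✓ 00-1✓ 000-✓ 001-✓ 01-1✓ 10-0✓ 10-1✓ 100-✓ 101-✓
Round 2: -0-0✓ -0-1✓ -00-✓ -01-✓ 0--1 00--✓ 10--✓
Round 3: -0--
PIs = {-0--, 0--1}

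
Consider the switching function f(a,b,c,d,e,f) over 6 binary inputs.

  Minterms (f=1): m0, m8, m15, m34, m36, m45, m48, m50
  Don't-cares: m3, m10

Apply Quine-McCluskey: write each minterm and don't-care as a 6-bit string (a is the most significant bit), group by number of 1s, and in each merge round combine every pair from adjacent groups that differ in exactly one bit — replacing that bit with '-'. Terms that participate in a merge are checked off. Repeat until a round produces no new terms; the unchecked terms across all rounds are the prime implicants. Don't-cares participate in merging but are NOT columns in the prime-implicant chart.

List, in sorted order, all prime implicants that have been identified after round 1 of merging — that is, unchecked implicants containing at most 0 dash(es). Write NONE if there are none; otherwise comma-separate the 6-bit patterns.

size-2^0 implicants → 000000(✓)  000011  001000(✓)  001010(✓)  001111  100010(✓)  100100  101101  110000(✓)  110010(✓)
size-2^1 implicants → 00-000  0010-0  1-0010  1100-0
Unchecked terms (primes): 00-000, 000011, 0010-0, 001111, 1-0010, 100100, 101101, 1100-0

000011, 001111, 100100, 101101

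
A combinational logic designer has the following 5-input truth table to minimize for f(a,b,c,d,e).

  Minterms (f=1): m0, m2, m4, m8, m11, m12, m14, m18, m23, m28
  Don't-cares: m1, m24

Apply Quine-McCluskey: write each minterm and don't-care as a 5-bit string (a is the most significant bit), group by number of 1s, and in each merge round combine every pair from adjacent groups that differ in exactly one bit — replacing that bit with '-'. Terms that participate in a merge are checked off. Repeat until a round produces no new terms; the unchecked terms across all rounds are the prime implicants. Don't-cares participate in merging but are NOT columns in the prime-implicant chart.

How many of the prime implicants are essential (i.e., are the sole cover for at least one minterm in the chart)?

[col 0] 00000*, 00001*, 00010*, 00100*, 01000*, 01011, 01100*, 01110*, 10010*, 10111, 11000*, 11100*
[col 1] -0010, -1000*, -1100*, 0-000*, 0-100*, 00-00*, 000-0, 0000-, 01-00*, 011-0, 11-00*
[col 2] -1-00, 0--00
Prime implicants: -0010, -1-00, 0--00, 000-0, 0000-, 01011, 011-0, 10111
PI chart (minterm → PIs covering it):
  0 | 0--00,000-0,0000-
  2 | -0010,000-0
  4 | 0--00  (sole → essential)
  8 | -1-00,0--00
  11 | 01011  (sole → essential)
  12 | -1-00,0--00,011-0
  14 | 011-0  (sole → essential)
  18 | -0010  (sole → essential)
  23 | 10111  (sole → essential)
  28 | -1-00  (sole → essential)
Essential prime implicants: -0010, -1-00, 0--00, 01011, 011-0, 10111

6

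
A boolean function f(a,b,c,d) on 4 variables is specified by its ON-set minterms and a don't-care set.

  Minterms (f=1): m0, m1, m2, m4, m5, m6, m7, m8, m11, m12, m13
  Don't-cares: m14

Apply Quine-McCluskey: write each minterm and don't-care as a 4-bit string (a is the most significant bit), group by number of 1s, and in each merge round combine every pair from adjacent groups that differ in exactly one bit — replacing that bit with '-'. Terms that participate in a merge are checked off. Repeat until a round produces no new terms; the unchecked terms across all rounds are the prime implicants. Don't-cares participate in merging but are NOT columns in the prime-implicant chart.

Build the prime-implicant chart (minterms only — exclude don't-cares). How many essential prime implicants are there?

[col 0] 0000*, 0001*, 0010*, 0100*, 0101*, 0110*, 0111*, 1000*, 1011, 1100*, 1101*, 1110*
[col 1] -000*, -100*, -101*, -110*, 0-00*, 0-01*, 0-10*, 00-0*, 000-*, 01-0*, 01-1*, 010-*, 011-*, 1-00*, 11-0*, 110-*
[col 2] --00, -1-0, -10-, 0--0, 0-0-, 01--
Prime implicants: --00, -1-0, -10-, 0--0, 0-0-, 01--, 1011
PI chart (minterm → PIs covering it):
  0 | --00,0--0,0-0-
  1 | 0-0-  (sole → essential)
  2 | 0--0  (sole → essential)
  4 | --00,-1-0,-10-,0--0,0-0-,01--
  5 | -10-,0-0-,01--
  6 | -1-0,0--0,01--
  7 | 01--  (sole → essential)
  8 | --00  (sole → essential)
  11 | 1011  (sole → essential)
  12 | --00,-1-0,-10-
  13 | -10-  (sole → essential)
Essential prime implicants: --00, -10-, 0--0, 0-0-, 01--, 1011

6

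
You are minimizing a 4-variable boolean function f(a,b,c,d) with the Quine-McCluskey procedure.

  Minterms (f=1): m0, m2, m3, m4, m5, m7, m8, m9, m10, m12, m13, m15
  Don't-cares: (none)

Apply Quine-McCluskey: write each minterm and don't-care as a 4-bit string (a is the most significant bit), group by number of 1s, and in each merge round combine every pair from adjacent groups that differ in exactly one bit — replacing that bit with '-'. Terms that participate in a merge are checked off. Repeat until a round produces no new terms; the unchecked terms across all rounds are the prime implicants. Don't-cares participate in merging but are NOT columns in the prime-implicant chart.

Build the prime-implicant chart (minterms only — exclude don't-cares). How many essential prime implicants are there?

3

[col 0] 0000*, 0010*, 0011*, 0100*, 0101*, 0111*, 1000*, 1001*, 1010*, 1100*, 1101*, 1111*
[col 1] -000*, -010*, -100*, -101*, -111*, 0-00*, 0-11, 00-0*, 001-, 01-1*, 010-*, 1-00*, 1-01*, 10-0*, 100-*, 11-1*, 110-*
[col 2] --00, -0-0, -1-1, -10-, 1-0-
Prime implicants: --00, -0-0, -1-1, -10-, 0-11, 001-, 1-0-
PI chart (minterm → PIs covering it):
  0 | --00,-0-0
  2 | -0-0,001-
  3 | 0-11,001-
  4 | --00,-10-
  5 | -1-1,-10-
  7 | -1-1,0-11
  8 | --00,-0-0,1-0-
  9 | 1-0-  (sole → essential)
  10 | -0-0  (sole → essential)
  12 | --00,-10-,1-0-
  13 | -1-1,-10-,1-0-
  15 | -1-1  (sole → essential)
Essential prime implicants: -0-0, -1-1, 1-0-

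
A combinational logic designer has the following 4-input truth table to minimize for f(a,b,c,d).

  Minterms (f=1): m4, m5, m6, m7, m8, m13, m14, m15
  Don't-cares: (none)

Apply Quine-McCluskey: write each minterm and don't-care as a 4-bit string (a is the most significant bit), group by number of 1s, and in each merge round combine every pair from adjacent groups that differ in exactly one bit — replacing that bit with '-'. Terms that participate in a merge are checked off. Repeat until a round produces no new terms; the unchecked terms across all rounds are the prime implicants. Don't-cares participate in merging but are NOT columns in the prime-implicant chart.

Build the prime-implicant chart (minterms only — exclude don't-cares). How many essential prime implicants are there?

4

Round 0: 0100✓ 0101✓ 0110✓ 0111✓ 1000 1101✓ 1110✓ 1111✓
Round 1: -101✓ -110✓ -111✓ 01-0✓ 01-1✓ 010-✓ 011-✓ 11-1✓ 111-✓
Round 2: -1-1 -11- 01--
PIs = {-1-1, -11-, 01--, 1000}
Coverage chart:
  m4: 01-- ←essential
  m5: -1-1,01--
  m6: -11-,01--
  m7: -1-1,-11-,01--
  m8: 1000 ←essential
  m13: -1-1 ←essential
  m14: -11- ←essential
  m15: -1-1,-11-
Essential: -1-1, -11-, 01--, 1000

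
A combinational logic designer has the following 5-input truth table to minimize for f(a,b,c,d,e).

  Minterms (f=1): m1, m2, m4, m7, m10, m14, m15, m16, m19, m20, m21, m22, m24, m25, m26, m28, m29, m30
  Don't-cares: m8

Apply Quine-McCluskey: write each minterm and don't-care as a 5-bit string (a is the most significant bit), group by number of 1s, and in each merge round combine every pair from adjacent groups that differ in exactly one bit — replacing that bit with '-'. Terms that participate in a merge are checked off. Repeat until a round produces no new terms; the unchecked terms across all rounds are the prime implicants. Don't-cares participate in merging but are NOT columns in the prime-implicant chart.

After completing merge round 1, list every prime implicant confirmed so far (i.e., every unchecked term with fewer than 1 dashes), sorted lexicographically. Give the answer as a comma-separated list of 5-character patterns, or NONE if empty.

00001, 10011

Round 0: 00001 00010✓ 00100✓ 00111✓ 01000✓ 01010✓ 01110✓ 01111✓ 10000✓ 10011 10100✓ 10101✓ 10110✓ 11000✓ 11001✓ 11010✓ 11100✓ 11101✓ 11110✓
Round 1: -0100 -1000✓ -1010✓ -1110✓ 0-010 0-111 01-10✓ 010-0✓ 0111- 1-000✓ 1-100✓ 1-101✓ 1-110✓ 10-00✓ 101-0✓ 1010-✓ 11-00✓ 11-01✓ 11-10✓ 110-0✓ 1100-✓ 111-0✓ 1110-✓
Round 2: -1-10 -10-0 1--00 1-1-0 1-10- 11--0 11-0-
PIs = {-0100, -1-10, -10-0, 0-010, 0-111, 00001, 0111-, 1--00, 1-1-0, 1-10-, 10011, 11--0, 11-0-}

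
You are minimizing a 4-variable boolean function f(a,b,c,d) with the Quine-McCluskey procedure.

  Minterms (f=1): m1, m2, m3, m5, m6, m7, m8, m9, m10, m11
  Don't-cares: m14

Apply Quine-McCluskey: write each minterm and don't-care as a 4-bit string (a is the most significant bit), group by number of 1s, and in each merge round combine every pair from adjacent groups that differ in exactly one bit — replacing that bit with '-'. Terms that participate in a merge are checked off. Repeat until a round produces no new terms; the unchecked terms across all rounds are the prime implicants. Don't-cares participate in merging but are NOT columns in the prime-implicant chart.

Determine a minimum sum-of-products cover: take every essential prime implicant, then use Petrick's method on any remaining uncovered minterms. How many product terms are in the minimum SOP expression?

3

Round 0: 0001✓ 0010✓ 0011✓ 0101✓ 0110✓ 0111✓ 1000✓ 1001✓ 1010✓ 1011✓ 1110✓
Round 1: -001✓ -010✓ -011✓ -110✓ 0-01✓ 0-10✓ 0-11✓ 00-1✓ 001-✓ 01-1✓ 011-✓ 1-10✓ 10-0✓ 10-1✓ 100-✓ 101-✓
Round 2: --10 -0-1 -01- 0--1 0-1- 10--
PIs = {--10, -0-1, -01-, 0--1, 0-1-, 10--}
Coverage chart:
  m1: -0-1,0--1
  m2: --10,-01-,0-1-
  m3: -0-1,-01-,0--1,0-1-
  m5: 0--1 ←essential
  m6: --10,0-1-
  m7: 0--1,0-1-
  m8: 10-- ←essential
  m9: -0-1,10--
  m10: --10,-01-,10--
  m11: -0-1,-01-,10--
Essential: 0--1, 10--
Petrick residual → --10
Min cover (3 terms): cd' + a'd + ab'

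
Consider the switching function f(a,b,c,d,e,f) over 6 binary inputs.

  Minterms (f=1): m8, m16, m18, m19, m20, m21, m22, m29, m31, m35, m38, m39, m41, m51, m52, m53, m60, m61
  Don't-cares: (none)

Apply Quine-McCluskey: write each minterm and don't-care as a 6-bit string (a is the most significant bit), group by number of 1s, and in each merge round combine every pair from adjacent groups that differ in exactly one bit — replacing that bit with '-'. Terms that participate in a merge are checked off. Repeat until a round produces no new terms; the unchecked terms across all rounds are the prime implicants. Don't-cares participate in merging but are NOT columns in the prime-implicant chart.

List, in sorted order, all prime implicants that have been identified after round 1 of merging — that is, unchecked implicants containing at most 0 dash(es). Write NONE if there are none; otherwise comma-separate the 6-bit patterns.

size-2^0 implicants → 001000  010000(✓)  010010(✓)  010011(✓)  010100(✓)  010101(✓)  010110(✓)  011101(✓)  011111(✓)  100011(✓)  100110(✓)  100111(✓)  101001  110011(✓)  110100(✓)  110101(✓)  111100(✓)  111101(✓)
size-2^1 implicants → -10011  -10100(✓)  -10101(✓)  -11101(✓)  01-101(✓)  010-00(✓)  010-10(✓)  0100-0(✓)  01001-  0101-0(✓)  01010-(✓)  0111-1  1-0011  100-11  10011-  11-100(✓)  11-101(✓)  11010-(✓)  11110-(✓)
size-2^2 implicants → -1-101  -1010-  010--0  11-10-
Unchecked terms (primes): -1-101, -10011, -1010-, 001000, 010--0, 01001-, 0111-1, 1-0011, 100-11, 10011-, 101001, 11-10-

001000, 101001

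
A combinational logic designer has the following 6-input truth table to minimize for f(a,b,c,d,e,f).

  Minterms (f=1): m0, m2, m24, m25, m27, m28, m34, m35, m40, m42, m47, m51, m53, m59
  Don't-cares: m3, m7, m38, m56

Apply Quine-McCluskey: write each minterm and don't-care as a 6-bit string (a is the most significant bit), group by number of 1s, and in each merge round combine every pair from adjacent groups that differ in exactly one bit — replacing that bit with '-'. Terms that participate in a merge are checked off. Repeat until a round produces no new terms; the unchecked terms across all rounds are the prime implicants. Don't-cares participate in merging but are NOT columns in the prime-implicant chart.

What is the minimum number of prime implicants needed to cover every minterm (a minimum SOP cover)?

8

Round 0: 000000✓ 000010✓ 000011✓ 000111✓ 011000✓ 011001✓ 011011✓ 011100✓ 100010✓ 100011✓ 100110✓ 101000✓ 101010✓ 101111 110011✓ 110101 111000✓ 111011✓
Round 1: -00010✓ -00011✓ -11000 -11011 000-11 0000-0 00001-✓ 011-00 0110-1 01100- 1-0011 1-1000 10-010 100-10 10001-✓ 1010-0 11-011
Round 2: -0001-
PIs = {-0001-, -11000, -11011, 000-11, 0000-0, 011-00, 0110-1, 01100-, 1-0011, 1-1000, 10-010, 100-10, 1010-0, 101111, 11-011, 110101}
Coverage chart:
  m0: 0000-0 ←essential
  m2: -0001-,0000-0
  m24: -11000,011-00,01100-
  m25: 0110-1,01100-
  m27: -11011,0110-1
  m28: 011-00 ←essential
  m34: -0001-,10-010,100-10
  m35: -0001-,1-0011
  m40: 1-1000,1010-0
  m42: 10-010,1010-0
  m47: 101111 ←essential
  m51: 1-0011,11-011
  m53: 110101 ←essential
  m59: -11011,11-011
Essential: 0000-0, 011-00, 101111, 110101
Petrick residual → -0001-, 0110-1, 1010-0, 11-011
Min cover (8 terms): b'c'd'e + a'b'c'd'f' + a'bce'f' + a'bcd'f + ab'cd'f' + ab'cdef + abd'ef + abc'de'f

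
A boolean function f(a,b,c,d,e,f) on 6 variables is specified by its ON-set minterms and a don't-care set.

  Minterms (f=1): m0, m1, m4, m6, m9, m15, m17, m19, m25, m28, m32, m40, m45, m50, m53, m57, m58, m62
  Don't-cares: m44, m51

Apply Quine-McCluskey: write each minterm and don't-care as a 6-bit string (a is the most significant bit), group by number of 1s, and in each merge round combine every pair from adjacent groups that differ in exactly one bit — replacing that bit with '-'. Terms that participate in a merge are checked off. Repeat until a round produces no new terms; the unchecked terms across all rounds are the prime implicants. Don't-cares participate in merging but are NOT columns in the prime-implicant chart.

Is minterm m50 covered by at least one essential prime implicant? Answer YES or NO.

[col 0] 000000*, 000001*, 000100*, 000110*, 001001*, 001111, 010001*, 010011*, 011001*, 011100, 100000*, 101000*, 101100*, 101101*, 110010*, 110011*, 110101, 111001*, 111010*, 111110*
[col 1] -00000, -10011, -11001, 0-0001*, 0-1001*, 00-001*, 000-00, 00000-, 0001-0, 01-001*, 0100-1, 10-000, 101-00, 10110-, 11-010, 11001-, 111-10
[col 2] 0--001
Prime implicants: -00000, -10011, -11001, 0--001, 000-00, 00000-, 0001-0, 001111, 0100-1, 011100, 10-000, 101-00, 10110-, 11-010, 11001-, 110101, 111-10
PI chart (minterm → PIs covering it):
  0 | -00000,000-00,00000-
  1 | 0--001,00000-
  4 | 000-00,0001-0
  6 | 0001-0  (sole → essential)
  9 | 0--001  (sole → essential)
  15 | 001111  (sole → essential)
  17 | 0--001,0100-1
  19 | -10011,0100-1
  25 | -11001,0--001
  28 | 011100  (sole → essential)
  32 | -00000,10-000
  40 | 10-000,101-00
  45 | 10110-  (sole → essential)
  50 | 11-010,11001-
  53 | 110101  (sole → essential)
  57 | -11001  (sole → essential)
  58 | 11-010,111-10
  62 | 111-10  (sole → essential)
Essential prime implicants: -11001, 0--001, 0001-0, 001111, 011100, 10110-, 110101, 111-10

NO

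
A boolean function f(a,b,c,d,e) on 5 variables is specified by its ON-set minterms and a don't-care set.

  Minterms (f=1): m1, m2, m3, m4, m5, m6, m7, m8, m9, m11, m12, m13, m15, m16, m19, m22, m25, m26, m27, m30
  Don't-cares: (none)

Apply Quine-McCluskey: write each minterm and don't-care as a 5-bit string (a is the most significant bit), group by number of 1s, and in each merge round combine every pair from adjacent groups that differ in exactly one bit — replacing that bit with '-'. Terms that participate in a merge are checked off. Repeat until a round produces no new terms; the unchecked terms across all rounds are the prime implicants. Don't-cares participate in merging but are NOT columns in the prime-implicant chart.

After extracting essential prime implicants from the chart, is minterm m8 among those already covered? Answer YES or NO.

YES

size-2^0 implicants → 00001(✓)  00010(✓)  00011(✓)  00100(✓)  00101(✓)  00110(✓)  00111(✓)  01000(✓)  01001(✓)  01011(✓)  01100(✓)  01101(✓)  01111(✓)  10000  10011(✓)  10110(✓)  11001(✓)  11010(✓)  11011(✓)  11110(✓)
size-2^1 implicants → -0011(✓)  -0110  -1001(✓)  -1011(✓)  0-001(✓)  0-011(✓)  0-100(✓)  0-101(✓)  0-111(✓)  00-01(✓)  00-10(✓)  00-11(✓)  000-1(✓)  0001-(✓)  001-0(✓)  001-1(✓)  0010-(✓)  0011-(✓)  01-00(✓)  01-01(✓)  01-11(✓)  010-1(✓)  0100-(✓)  011-1(✓)  0110-(✓)  1-011(✓)  1-110  11-10  110-1(✓)  1101-
size-2^2 implicants → --011  -10-1  0--01(✓)  0--11(✓)  0-0-1(✓)  0-1-1(✓)  0-10-  00--1(✓)  00-1-  001--  01--1(✓)  01-0-
size-2^3 implicants → 0---1
Unchecked terms (primes): --011, -0110, -10-1, 0---1, 0-10-, 00-1-, 001--, 01-0-, 1-110, 10000, 11-10, 1101-
Minterm coverage:
  m1 ⊆ 0---1 [E]
  m2 ⊆ 00-1- [E]
  m3 ⊆ --011,0---1,00-1-
  m4 ⊆ 0-10-,001--
  m5 ⊆ 0---1,0-10-,001--
  m6 ⊆ -0110,00-1-,001--
  m7 ⊆ 0---1,00-1-,001--
  m8 ⊆ 01-0- [E]
  m9 ⊆ -10-1,0---1,01-0-
  m11 ⊆ --011,-10-1,0---1
  m12 ⊆ 0-10-,01-0-
  m13 ⊆ 0---1,0-10-,01-0-
  m15 ⊆ 0---1 [E]
  m16 ⊆ 10000 [E]
  m19 ⊆ --011 [E]
  m22 ⊆ -0110,1-110
  m25 ⊆ -10-1 [E]
  m26 ⊆ 11-10,1101-
  m27 ⊆ --011,-10-1,1101-
  m30 ⊆ 1-110,11-10
E = {--011, -10-1, 0---1, 00-1-, 01-0-, 10000}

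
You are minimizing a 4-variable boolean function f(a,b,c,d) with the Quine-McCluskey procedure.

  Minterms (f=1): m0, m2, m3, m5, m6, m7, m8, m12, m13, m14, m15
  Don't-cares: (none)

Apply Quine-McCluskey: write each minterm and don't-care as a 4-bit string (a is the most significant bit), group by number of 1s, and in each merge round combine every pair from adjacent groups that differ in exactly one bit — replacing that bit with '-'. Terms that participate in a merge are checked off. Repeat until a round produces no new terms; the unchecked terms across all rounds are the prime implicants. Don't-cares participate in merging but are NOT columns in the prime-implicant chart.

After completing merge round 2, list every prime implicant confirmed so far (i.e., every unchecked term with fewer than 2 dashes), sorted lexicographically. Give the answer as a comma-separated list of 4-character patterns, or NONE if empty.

-000, 00-0, 1-00

size-2^0 implicants → 0000(✓)  0010(✓)  0011(✓)  0101(✓)  0110(✓)  0111(✓)  1000(✓)  1100(✓)  1101(✓)  1110(✓)  1111(✓)
size-2^1 implicants → -000  -101(✓)  -110(✓)  -111(✓)  0-10(✓)  0-11(✓)  00-0  001-(✓)  01-1(✓)  011-(✓)  1-00  11-0(✓)  11-1(✓)  110-(✓)  111-(✓)
size-2^2 implicants → -1-1  -11-  0-1-  11--
Unchecked terms (primes): -000, -1-1, -11-, 0-1-, 00-0, 1-00, 11--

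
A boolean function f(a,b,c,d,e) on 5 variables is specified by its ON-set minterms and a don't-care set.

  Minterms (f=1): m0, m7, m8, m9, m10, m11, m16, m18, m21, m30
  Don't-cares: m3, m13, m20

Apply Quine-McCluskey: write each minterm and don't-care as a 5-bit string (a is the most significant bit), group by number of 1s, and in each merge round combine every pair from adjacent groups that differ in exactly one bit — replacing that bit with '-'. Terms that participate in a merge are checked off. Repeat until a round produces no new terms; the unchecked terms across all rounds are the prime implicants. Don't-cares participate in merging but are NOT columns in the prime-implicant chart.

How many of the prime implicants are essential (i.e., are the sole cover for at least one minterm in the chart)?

5

Round 0: 00000✓ 00011✓ 00111✓ 01000✓ 01001✓ 01010✓ 01011✓ 01101✓ 10000✓ 10010✓ 10100✓ 10101✓ 11110
Round 1: -0000 0-000 0-011 00-11 01-01 010-0✓ 010-1✓ 0100-✓ 0101-✓ 10-00 100-0 1010-
Round 2: 010--
PIs = {-0000, 0-000, 0-011, 00-11, 01-01, 010--, 10-00, 100-0, 1010-, 11110}
Coverage chart:
  m0: -0000,0-000
  m7: 00-11 ←essential
  m8: 0-000,010--
  m9: 01-01,010--
  m10: 010-- ←essential
  m11: 0-011,010--
  m16: -0000,10-00,100-0
  m18: 100-0 ←essential
  m21: 1010- ←essential
  m30: 11110 ←essential
Essential: 00-11, 010--, 100-0, 1010-, 11110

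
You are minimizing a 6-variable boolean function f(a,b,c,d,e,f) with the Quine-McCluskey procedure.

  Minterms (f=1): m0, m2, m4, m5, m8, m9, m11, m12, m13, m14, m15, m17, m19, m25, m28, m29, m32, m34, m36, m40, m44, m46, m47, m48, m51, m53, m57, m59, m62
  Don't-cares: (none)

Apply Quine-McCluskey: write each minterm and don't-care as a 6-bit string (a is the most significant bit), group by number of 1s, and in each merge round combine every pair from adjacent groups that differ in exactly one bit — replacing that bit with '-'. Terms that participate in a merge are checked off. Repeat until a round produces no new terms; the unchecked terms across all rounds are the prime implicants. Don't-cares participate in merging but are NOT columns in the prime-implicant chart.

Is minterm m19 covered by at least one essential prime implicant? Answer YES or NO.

size-2^0 implicants → 000000(✓)  000010(✓)  000100(✓)  000101(✓)  001000(✓)  001001(✓)  001011(✓)  001100(✓)  001101(✓)  001110(✓)  001111(✓)  010001(✓)  010011(✓)  011001(✓)  011100(✓)  011101(✓)  100000(✓)  100010(✓)  100100(✓)  101000(✓)  101100(✓)  101110(✓)  101111(✓)  110000(✓)  110011(✓)  110101  111001(✓)  111011(✓)  111110(✓)
size-2^1 implicants → -00000(✓)  -00010(✓)  -00100(✓)  -01000(✓)  -01100(✓)  -01110(✓)  -01111(✓)  -10011  -11001  0-1001(✓)  0-1100(✓)  0-1101(✓)  00-000(✓)  00-100(✓)  00-101(✓)  000-00(✓)  0000-0(✓)  00010-(✓)  001-00(✓)  001-01(✓)  001-11(✓)  0010-1(✓)  00100-(✓)  0011-0(✓)  0011-1(✓)  00110-(✓)  00111-(✓)  01-001  0100-1  011-01(✓)  01110-(✓)  1-0000  1-1110  10-000(✓)  10-100(✓)  100-00(✓)  1000-0(✓)  101-00(✓)  1011-0(✓)  10111-(✓)  11-011  1110-1
size-2^2 implicants → -0-000(✓)  -0-100(✓)  -00-00(✓)  -000-0  -01-00(✓)  -011-0  -0111-  0-1-01  0-110-  00--00(✓)  00-10-  001--1  001-0-  0011--  10--00(✓)
size-2^3 implicants → -0--00
Unchecked terms (primes): -0--00, -000-0, -011-0, -0111-, -10011, -11001, 0-1-01, 0-110-, 00-10-, 001--1, 001-0-, 0011--, 01-001, 0100-1, 1-0000, 1-1110, 11-011, 110101, 1110-1
Minterm coverage:
  m0 ⊆ -0--00,-000-0
  m2 ⊆ -000-0 [E]
  m4 ⊆ -0--00,00-10-
  m5 ⊆ 00-10- [E]
  m8 ⊆ -0--00,001-0-
  m9 ⊆ 0-1-01,001--1,001-0-
  m11 ⊆ 001--1 [E]
  m12 ⊆ -0--00,-011-0,0-110-,00-10-,001-0-,0011--
  m13 ⊆ 0-1-01,0-110-,00-10-,001--1,001-0-,0011--
  m14 ⊆ -011-0,-0111-,0011--
  m15 ⊆ -0111-,001--1,0011--
  m17 ⊆ 01-001,0100-1
  m19 ⊆ -10011,0100-1
  m25 ⊆ -11001,0-1-01,01-001
  m28 ⊆ 0-110- [E]
  m29 ⊆ 0-1-01,0-110-
  m32 ⊆ -0--00,-000-0,1-0000
  m34 ⊆ -000-0 [E]
  m36 ⊆ -0--00 [E]
  m40 ⊆ -0--00 [E]
  m44 ⊆ -0--00,-011-0
  m46 ⊆ -011-0,-0111-,1-1110
  m47 ⊆ -0111- [E]
  m48 ⊆ 1-0000 [E]
  m51 ⊆ -10011,11-011
  m53 ⊆ 110101 [E]
  m57 ⊆ -11001,1110-1
  m59 ⊆ 11-011,1110-1
  m62 ⊆ 1-1110 [E]
E = {-0--00, -000-0, -0111-, 0-110-, 00-10-, 001--1, 1-0000, 1-1110, 110101}

NO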